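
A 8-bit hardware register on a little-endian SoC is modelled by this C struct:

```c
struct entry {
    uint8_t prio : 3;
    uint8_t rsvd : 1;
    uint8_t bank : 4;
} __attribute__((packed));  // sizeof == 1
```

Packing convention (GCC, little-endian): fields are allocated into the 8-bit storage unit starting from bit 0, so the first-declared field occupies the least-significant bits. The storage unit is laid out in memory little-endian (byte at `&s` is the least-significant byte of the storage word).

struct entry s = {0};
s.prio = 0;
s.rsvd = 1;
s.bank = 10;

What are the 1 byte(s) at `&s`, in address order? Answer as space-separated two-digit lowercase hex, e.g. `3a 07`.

[0+:3] prio=0 & 0x7 = 0x0; word=0x00
[3+:1] rsvd=1 & 0x1 = 0x1; word=0x08
[4+:4] bank=10 & 0xf = 0xa; word=0xa8
word = 0xa8 → little-endian bytes:
  [0]=0xa8

a8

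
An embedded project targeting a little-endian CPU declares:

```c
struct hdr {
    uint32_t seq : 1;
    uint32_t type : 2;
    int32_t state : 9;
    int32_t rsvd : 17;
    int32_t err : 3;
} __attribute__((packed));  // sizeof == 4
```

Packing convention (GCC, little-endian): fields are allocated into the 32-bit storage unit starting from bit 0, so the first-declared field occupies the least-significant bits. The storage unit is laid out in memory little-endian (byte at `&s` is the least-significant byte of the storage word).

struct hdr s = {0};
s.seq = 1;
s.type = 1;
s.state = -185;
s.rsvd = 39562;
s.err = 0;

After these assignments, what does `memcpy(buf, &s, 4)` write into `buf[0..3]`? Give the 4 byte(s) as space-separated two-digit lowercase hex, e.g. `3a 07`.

seq (1b) val=1 bits=0x1 at bit 0: 0x00000001
type (2b) val=1 bits=0x1 at bit 1: 0x00000003
state (9b) val=-185 bits=0x147 at bit 3: 0x00000a3b
rsvd (17b) val=39562 bits=0x9a8a at bit 12: 0x09a8aa3b
err (3b) val=0 bits=0x0 at bit 29: 0x09a8aa3b
word = 0x09a8aa3b → little-endian bytes:
  [0]=0x3b  [1]=0xaa  [2]=0xa8  [3]=0x09

3b aa a8 09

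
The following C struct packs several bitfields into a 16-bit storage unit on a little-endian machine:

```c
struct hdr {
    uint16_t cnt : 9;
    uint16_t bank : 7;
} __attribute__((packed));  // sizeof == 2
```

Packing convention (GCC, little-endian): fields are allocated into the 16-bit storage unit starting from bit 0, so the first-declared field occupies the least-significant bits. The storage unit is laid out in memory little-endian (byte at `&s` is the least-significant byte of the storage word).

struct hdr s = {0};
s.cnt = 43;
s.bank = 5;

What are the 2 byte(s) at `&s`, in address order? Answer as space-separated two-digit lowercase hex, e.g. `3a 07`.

2b 0a

[0+:9] cnt=43 & 0x1ff = 0x2b; word=0x002b
[9+:7] bank=5 & 0x7f = 0x5; word=0x0a2b
word = 0x0a2b → little-endian bytes:
  [0]=0x2b  [1]=0x0a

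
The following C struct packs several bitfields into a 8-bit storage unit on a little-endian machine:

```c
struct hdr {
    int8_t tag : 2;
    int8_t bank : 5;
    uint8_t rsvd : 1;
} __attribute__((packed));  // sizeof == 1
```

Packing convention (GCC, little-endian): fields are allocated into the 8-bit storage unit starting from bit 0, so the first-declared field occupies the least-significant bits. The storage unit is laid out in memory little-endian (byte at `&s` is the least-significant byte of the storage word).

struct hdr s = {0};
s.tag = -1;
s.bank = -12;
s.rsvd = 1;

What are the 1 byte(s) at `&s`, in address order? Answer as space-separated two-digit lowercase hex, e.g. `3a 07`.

d3

tag (2b) val=-1 bits=0x3 at bit 0: 0x03
bank (5b) val=-12 bits=0x14 at bit 2: 0x53
rsvd (1b) val=1 bits=0x1 at bit 7: 0xd3
word = 0xd3 → little-endian bytes:
  [0]=0xd3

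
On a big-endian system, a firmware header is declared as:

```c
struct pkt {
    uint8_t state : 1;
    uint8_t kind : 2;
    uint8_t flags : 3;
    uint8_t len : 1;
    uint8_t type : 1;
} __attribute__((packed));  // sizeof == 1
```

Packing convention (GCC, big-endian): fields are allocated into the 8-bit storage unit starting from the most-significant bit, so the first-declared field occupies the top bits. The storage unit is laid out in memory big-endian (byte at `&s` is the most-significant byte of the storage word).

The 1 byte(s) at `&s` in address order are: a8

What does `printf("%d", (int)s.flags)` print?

2

[0]=0xa8 (big-endian) → word 0xa8
state [7+:1] = (word>>7) & 0x1 = 1
kind [5+:2] = (word>>5) & 0x3 = 1
flags [2+:3] = (word>>2) & 0x7 = 2  ←
len [1+:1] = (word>>1) & 0x1 = 0
type [0+:1] = (word>>0) & 0x1 = 0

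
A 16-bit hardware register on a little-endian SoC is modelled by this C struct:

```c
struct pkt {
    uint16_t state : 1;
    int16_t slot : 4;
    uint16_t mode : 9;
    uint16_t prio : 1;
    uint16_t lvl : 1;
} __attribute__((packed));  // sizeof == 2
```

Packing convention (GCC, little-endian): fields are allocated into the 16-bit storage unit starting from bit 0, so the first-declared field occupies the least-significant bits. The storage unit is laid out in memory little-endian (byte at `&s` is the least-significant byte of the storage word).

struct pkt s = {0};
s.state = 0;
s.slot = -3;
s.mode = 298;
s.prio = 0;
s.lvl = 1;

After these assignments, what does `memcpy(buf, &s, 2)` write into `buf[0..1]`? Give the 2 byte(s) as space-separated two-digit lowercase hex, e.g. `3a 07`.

state (1b) val=0 bits=0x0 at bit 0: 0x0000
slot (4b) val=-3 bits=0xd at bit 1: 0x001a
mode (9b) val=298 bits=0x12a at bit 5: 0x255a
prio (1b) val=0 bits=0x0 at bit 14: 0x255a
lvl (1b) val=1 bits=0x1 at bit 15: 0xa55a
word = 0xa55a → little-endian bytes:
  [0]=0x5a  [1]=0xa5

5a a5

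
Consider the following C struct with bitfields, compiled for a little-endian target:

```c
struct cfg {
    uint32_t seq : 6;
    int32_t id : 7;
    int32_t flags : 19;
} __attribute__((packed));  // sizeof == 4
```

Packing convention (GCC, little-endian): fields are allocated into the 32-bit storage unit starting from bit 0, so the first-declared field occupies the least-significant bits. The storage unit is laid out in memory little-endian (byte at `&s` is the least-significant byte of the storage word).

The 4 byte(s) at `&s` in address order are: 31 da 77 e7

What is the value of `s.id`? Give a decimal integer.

[0]=0x31 [1]=0xda [2]=0x77 [3]=0xe7 (little-endian) → word 0xe777da31
seq:6 @ bit 0 → (0xe777da31>>0)&0x3f = 0x31
id:7 @ bit 6 → (0xe777da31>>6)&0x7f = 0x68  ←
flags:19 @ bit 13 → (0xe777da31>>13)&0x7ffff = 0x73bbe
id signed 7b, MSB=1: 104 - 128 = -24

-24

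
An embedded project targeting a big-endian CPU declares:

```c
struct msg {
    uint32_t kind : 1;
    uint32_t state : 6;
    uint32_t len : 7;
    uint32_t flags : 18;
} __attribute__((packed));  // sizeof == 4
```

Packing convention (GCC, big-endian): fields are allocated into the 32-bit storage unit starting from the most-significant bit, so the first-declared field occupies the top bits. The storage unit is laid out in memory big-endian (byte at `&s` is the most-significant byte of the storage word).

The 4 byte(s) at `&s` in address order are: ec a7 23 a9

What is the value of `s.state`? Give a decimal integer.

54

[0]=0xec [1]=0xa7 [2]=0x23 [3]=0xa9 (big-endian) → word 0xeca723a9
kind [31+:1] = (word>>31) & 0x1 = 1
state [25+:6] = (word>>25) & 0x3f = 54  ←
len [18+:7] = (word>>18) & 0x7f = 41
flags [0+:18] = (word>>0) & 0x3ffff = 205737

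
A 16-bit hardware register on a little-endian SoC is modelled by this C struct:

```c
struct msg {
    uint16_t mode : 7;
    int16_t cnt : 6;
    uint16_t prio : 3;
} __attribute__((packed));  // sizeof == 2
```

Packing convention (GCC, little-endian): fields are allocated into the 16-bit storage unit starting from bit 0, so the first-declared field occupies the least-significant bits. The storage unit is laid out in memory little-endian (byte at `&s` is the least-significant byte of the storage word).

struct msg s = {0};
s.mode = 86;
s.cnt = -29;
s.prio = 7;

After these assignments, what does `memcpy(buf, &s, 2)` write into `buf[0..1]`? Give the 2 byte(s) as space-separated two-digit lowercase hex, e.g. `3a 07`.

mode:7 = 86 → 0x56 << 0 → word 0x0056
cnt:6 = -29 → 0x23 << 7 → word 0x11d6
prio:3 = 7 → 0x7 << 13 → word 0xf1d6
word = 0xf1d6 → little-endian bytes:
  [0]=0xd6  [1]=0xf1

d6 f1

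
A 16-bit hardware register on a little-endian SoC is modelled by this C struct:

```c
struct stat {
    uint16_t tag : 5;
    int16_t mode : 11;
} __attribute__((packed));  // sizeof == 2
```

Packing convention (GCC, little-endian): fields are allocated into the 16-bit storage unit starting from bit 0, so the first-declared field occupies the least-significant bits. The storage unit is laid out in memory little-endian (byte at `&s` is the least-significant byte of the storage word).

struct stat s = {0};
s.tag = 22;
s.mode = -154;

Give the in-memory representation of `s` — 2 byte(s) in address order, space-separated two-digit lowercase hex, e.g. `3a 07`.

d6 ec

[0+:5] tag=22 & 0x1f = 0x16; word=0x0016
[5+:11] mode=-154 & 0x7ff = 0x766; word=0xecd6
word = 0xecd6 → little-endian bytes:
  [0]=0xd6  [1]=0xec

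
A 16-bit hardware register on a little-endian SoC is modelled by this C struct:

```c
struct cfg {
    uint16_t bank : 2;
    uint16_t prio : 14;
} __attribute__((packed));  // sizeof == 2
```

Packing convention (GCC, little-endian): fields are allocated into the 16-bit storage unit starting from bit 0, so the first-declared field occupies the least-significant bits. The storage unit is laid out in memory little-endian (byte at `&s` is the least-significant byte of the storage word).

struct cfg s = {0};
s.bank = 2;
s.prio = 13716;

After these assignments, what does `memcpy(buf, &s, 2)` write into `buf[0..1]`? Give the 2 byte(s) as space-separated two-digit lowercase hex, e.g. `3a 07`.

52 d6

[0+:2] bank=2 & 0x3 = 0x2; word=0x0002
[2+:14] prio=13716 & 0x3fff = 0x3594; word=0xd652
word = 0xd652 → little-endian bytes:
  [0]=0x52  [1]=0xd6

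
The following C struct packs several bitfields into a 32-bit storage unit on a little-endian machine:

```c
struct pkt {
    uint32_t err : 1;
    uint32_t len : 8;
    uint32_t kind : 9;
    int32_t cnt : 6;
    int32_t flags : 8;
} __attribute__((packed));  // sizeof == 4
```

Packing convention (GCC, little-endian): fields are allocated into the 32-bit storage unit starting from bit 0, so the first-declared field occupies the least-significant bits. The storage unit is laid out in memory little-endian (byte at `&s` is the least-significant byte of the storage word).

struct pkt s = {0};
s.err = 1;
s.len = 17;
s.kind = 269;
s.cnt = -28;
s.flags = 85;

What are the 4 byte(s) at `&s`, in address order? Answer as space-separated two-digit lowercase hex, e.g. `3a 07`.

23 1a 92 55

err (1b) val=1 bits=0x1 at bit 0: 0x00000001
len (8b) val=17 bits=0x11 at bit 1: 0x00000023
kind (9b) val=269 bits=0x10d at bit 9: 0x00021a23
cnt (6b) val=-28 bits=0x24 at bit 18: 0x00921a23
flags (8b) val=85 bits=0x55 at bit 24: 0x55921a23
word = 0x55921a23 → little-endian bytes:
  [0]=0x23  [1]=0x1a  [2]=0x92  [3]=0x55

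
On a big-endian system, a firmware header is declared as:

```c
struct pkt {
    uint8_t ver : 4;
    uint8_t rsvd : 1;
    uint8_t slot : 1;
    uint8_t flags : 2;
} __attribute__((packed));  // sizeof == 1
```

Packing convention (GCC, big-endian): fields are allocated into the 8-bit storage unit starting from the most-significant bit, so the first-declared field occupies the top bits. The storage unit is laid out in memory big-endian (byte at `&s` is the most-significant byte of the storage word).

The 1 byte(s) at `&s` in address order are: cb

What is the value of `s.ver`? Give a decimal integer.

12

[0]=0xcb (big-endian) → word 0xcb
ver [4+:4] = (word>>4) & 0xf = 12  ←
rsvd [3+:1] = (word>>3) & 0x1 = 1
slot [2+:1] = (word>>2) & 0x1 = 0
flags [0+:2] = (word>>0) & 0x3 = 3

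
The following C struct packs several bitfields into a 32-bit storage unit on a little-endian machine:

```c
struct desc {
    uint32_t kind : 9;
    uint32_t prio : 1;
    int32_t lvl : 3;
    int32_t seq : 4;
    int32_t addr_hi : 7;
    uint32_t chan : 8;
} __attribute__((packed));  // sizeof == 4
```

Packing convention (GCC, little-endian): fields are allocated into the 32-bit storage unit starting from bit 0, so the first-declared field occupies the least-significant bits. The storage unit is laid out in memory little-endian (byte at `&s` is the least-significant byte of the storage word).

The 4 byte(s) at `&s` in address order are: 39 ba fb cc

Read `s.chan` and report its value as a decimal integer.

[0]=0x39 [1]=0xba [2]=0xfb [3]=0xcc (little-endian) → word 0xccfbba39
kind:9 @ bit 0 → (0xccfbba39>>0)&0x1ff = 0x39
prio:1 @ bit 9 → (0xccfbba39>>9)&0x1 = 0x1
lvl:3 @ bit 10 → (0xccfbba39>>10)&0x7 = 0x6
seq:4 @ bit 13 → (0xccfbba39>>13)&0xf = 0xd
addr_hi:7 @ bit 17 → (0xccfbba39>>17)&0x7f = 0x7d
chan:8 @ bit 24 → (0xccfbba39>>24)&0xff = 0xcc  ←

204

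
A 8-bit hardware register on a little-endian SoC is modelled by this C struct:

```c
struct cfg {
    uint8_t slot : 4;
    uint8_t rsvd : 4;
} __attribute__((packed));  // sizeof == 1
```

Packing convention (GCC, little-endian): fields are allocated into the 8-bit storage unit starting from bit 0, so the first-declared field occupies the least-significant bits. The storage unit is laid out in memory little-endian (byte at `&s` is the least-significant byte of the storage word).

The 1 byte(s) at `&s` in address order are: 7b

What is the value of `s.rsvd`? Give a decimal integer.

7

[0]=0x7b (little-endian) → word 0x7b
slot:4 @ bit 0 → (0x7b>>0)&0xf = 0xb
rsvd:4 @ bit 4 → (0x7b>>4)&0xf = 0x7  ←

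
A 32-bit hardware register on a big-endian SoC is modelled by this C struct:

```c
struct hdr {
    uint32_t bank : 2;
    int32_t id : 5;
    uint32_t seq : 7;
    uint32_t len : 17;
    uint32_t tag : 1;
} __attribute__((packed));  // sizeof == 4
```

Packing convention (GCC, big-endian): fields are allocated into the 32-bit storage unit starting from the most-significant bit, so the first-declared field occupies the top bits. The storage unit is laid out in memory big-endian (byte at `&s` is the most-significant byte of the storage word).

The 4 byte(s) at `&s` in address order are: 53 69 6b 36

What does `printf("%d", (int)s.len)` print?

[0]=0x53 [1]=0x69 [2]=0x6b [3]=0x36 (big-endian) → word 0x53696b36
bank [30+:2] = (word>>30) & 0x3 = 1
id [25+:5] = (word>>25) & 0x1f = 9
seq [18+:7] = (word>>18) & 0x7f = 90
len [1+:17] = (word>>1) & 0x1ffff = 46491  ←
tag [0+:1] = (word>>0) & 0x1 = 0

46491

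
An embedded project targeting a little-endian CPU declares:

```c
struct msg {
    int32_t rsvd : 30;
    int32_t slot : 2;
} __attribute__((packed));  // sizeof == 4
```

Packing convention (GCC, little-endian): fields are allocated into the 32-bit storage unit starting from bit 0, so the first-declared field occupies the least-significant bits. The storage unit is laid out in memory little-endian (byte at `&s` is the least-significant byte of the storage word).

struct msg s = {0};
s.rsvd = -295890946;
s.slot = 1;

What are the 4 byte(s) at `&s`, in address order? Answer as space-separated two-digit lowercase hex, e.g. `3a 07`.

fe 0f 5d 6e

[0+:30] rsvd=-295890946 & 0x3fffffff = 0x2e5d0ffe; word=0x2e5d0ffe
[30+:2] slot=1 & 0x3 = 0x1; word=0x6e5d0ffe
word = 0x6e5d0ffe → little-endian bytes:
  [0]=0xfe  [1]=0x0f  [2]=0x5d  [3]=0x6e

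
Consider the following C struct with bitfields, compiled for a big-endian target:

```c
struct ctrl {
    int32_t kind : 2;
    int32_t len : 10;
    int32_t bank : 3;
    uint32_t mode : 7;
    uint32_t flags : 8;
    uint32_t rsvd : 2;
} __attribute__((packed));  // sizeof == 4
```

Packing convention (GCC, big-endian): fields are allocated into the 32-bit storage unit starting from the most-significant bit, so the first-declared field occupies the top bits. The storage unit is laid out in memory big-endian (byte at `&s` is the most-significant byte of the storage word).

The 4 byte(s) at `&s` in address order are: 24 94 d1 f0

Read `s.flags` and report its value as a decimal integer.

124

[0]=0x24 [1]=0x94 [2]=0xd1 [3]=0xf0 (big-endian) → word 0x2494d1f0
kind [30+:2] = (word>>30) & 0x3 = 0
len [20+:10] = (word>>20) & 0x3ff = 585
bank [17+:3] = (word>>17) & 0x7 = 2
mode [10+:7] = (word>>10) & 0x7f = 52
flags [2+:8] = (word>>2) & 0xff = 124  ←
rsvd [0+:2] = (word>>0) & 0x3 = 0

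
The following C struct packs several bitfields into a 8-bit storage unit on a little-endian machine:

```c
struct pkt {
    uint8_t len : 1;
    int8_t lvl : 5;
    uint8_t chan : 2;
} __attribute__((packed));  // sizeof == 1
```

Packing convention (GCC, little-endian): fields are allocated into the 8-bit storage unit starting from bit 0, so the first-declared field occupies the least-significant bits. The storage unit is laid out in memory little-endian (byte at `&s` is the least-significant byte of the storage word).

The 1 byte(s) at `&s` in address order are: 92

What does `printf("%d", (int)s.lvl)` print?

[0]=0x92 (little-endian) → word 0x92
len:1 @ bit 0 → (0x92>>0)&0x1 = 0x0
lvl:5 @ bit 1 → (0x92>>1)&0x1f = 0x9  ←
chan:2 @ bit 6 → (0x92>>6)&0x3 = 0x2
lvl signed 5b, MSB=0: value = 9

9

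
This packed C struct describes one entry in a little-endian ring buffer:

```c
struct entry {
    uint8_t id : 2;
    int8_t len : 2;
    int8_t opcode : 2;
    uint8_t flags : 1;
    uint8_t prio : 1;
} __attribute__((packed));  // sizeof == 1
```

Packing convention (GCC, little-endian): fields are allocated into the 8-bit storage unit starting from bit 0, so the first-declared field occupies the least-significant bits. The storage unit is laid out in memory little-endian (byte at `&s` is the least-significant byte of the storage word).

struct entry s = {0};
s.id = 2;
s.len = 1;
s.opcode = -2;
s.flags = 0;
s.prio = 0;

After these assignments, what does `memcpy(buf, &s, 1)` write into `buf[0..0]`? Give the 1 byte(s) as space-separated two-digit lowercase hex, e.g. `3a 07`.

26

id:2 = 2 → 0x2 << 0 → word 0x02
len:2 = 1 → 0x1 << 2 → word 0x06
opcode:2 = -2 → 0x2 << 4 → word 0x26
flags:1 = 0 → 0x0 << 6 → word 0x26
prio:1 = 0 → 0x0 << 7 → word 0x26
word = 0x26 → little-endian bytes:
  [0]=0x26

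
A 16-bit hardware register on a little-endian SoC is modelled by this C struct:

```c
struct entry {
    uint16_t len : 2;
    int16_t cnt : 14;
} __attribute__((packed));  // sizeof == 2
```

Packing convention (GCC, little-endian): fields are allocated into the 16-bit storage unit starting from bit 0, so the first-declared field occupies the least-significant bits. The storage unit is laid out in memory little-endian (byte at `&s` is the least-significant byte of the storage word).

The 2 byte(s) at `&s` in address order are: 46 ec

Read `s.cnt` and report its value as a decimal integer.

-1263

[0]=0x46 [1]=0xec (little-endian) → word 0xec46
len [0+:2] = (word>>0) & 0x3 = 2
cnt [2+:14] = (word>>2) & 0x3fff = 15121  ←
cnt signed 14b, MSB=1: 15121 - 16384 = -1263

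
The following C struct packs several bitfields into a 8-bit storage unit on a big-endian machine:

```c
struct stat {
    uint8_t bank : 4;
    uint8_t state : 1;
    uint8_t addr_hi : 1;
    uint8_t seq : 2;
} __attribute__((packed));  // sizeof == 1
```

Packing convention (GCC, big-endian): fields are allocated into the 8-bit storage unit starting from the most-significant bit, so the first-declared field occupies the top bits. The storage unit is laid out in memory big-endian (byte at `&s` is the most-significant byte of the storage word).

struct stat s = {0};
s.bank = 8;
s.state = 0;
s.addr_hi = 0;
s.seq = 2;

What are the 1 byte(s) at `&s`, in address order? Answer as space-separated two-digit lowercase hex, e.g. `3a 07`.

bank:4 = 8 → 0x8 << 4 → word 0x80
state:1 = 0 → 0x0 << 3 → word 0x80
addr_hi:1 = 0 → 0x0 << 2 → word 0x80
seq:2 = 2 → 0x2 << 0 → word 0x82
word = 0x82 → big-endian bytes:
  [0]=0x82

82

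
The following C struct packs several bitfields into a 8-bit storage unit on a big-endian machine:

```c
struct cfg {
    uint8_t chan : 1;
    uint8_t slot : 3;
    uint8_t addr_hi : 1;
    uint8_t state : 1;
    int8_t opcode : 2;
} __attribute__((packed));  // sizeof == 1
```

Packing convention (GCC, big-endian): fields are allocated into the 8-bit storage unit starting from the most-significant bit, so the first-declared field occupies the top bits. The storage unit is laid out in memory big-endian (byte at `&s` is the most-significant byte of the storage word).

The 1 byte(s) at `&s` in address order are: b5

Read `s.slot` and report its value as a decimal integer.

3

[0]=0xb5 (big-endian) → word 0xb5
chan [7+:1] = (word>>7) & 0x1 = 1
slot [4+:3] = (word>>4) & 0x7 = 3  ←
addr_hi [3+:1] = (word>>3) & 0x1 = 0
state [2+:1] = (word>>2) & 0x1 = 1
opcode [0+:2] = (word>>0) & 0x3 = 1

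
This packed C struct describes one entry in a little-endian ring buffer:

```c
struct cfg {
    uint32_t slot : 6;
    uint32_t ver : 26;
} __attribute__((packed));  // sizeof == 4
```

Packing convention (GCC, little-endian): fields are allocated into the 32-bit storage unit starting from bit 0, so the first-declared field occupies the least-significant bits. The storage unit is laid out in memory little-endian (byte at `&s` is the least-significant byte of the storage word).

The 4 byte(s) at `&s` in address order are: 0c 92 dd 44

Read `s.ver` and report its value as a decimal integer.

[0]=0x0c [1]=0x92 [2]=0xdd [3]=0x44 (little-endian) → word 0x44dd920c
slot:6 @ bit 0 → (0x44dd920c>>0)&0x3f = 0xc
ver:26 @ bit 6 → (0x44dd920c>>6)&0x3ffffff = 0x1137648  ←

18052680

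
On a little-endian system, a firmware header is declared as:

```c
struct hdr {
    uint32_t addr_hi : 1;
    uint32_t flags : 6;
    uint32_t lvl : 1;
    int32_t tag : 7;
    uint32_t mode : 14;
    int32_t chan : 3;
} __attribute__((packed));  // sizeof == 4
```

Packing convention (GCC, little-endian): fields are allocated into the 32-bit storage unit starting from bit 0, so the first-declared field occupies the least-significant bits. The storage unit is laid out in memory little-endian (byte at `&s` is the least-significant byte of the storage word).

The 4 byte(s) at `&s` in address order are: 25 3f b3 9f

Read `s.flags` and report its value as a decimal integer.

[0]=0x25 [1]=0x3f [2]=0xb3 [3]=0x9f (little-endian) → word 0x9fb33f25
addr_hi [0+:1] = (word>>0) & 0x1 = 1
flags [1+:6] = (word>>1) & 0x3f = 18  ←
lvl [7+:1] = (word>>7) & 0x1 = 0
tag [8+:7] = (word>>8) & 0x7f = 63
mode [15+:14] = (word>>15) & 0x3fff = 16230
chan [29+:3] = (word>>29) & 0x7 = 4

18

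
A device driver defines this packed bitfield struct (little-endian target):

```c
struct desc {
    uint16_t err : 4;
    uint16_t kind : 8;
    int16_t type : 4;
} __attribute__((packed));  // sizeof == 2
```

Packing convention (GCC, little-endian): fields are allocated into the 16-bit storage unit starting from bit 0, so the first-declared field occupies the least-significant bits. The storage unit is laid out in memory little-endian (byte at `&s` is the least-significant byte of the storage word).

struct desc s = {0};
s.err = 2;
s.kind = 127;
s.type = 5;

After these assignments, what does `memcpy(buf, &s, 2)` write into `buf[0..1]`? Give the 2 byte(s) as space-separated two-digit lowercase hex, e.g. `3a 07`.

f2 57

err (4b) val=2 bits=0x2 at bit 0: 0x0002
kind (8b) val=127 bits=0x7f at bit 4: 0x07f2
type (4b) val=5 bits=0x5 at bit 12: 0x57f2
word = 0x57f2 → little-endian bytes:
  [0]=0xf2  [1]=0x57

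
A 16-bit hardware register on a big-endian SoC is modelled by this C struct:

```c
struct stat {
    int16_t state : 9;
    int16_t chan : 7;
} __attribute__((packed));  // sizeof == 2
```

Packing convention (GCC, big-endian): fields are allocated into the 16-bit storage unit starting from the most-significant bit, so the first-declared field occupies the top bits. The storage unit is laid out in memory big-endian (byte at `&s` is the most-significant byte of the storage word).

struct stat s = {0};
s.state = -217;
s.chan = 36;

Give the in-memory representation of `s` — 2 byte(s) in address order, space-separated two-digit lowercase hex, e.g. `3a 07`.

93 a4

[7+:9] state=-217 & 0x1ff = 0x127; word=0x9380
[0+:7] chan=36 & 0x7f = 0x24; word=0x93a4
word = 0x93a4 → big-endian bytes:
  [0]=0x93  [1]=0xa4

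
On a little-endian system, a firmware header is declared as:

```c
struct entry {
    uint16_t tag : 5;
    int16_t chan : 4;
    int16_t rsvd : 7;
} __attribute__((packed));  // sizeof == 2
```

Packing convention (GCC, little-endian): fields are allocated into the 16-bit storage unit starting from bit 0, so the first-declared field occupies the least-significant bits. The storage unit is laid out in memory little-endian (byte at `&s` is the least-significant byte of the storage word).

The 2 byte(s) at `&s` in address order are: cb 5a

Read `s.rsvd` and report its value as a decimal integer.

45

[0]=0xcb [1]=0x5a (little-endian) → word 0x5acb
tag:5 @ bit 0 → (0x5acb>>0)&0x1f = 0xb
chan:4 @ bit 5 → (0x5acb>>5)&0xf = 0x6
rsvd:7 @ bit 9 → (0x5acb>>9)&0x7f = 0x2d  ←
rsvd signed 7b, MSB=0: value = 45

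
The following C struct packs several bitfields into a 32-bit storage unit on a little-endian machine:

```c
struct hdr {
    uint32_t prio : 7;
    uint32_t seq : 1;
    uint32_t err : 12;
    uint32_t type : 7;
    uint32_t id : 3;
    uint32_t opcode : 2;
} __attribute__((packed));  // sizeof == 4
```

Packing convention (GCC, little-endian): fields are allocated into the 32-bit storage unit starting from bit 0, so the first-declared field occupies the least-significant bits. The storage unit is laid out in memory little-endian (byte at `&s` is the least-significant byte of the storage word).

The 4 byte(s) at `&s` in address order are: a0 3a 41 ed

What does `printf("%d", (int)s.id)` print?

5

[0]=0xa0 [1]=0x3a [2]=0x41 [3]=0xed (little-endian) → word 0xed413aa0
prio [0+:7] = (word>>0) & 0x7f = 32
seq [7+:1] = (word>>7) & 0x1 = 1
err [8+:12] = (word>>8) & 0xfff = 314
type [20+:7] = (word>>20) & 0x7f = 84
id [27+:3] = (word>>27) & 0x7 = 5  ←
opcode [30+:2] = (word>>30) & 0x3 = 3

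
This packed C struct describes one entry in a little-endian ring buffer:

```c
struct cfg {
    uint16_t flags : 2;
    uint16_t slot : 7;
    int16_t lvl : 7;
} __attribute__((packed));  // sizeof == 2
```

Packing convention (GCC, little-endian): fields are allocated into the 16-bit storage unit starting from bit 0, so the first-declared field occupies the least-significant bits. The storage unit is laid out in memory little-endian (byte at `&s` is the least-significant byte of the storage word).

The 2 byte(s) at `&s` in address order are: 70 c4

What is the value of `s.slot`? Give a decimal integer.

28

[0]=0x70 [1]=0xc4 (little-endian) → word 0xc470
flags:2 @ bit 0 → (0xc470>>0)&0x3 = 0x0
slot:7 @ bit 2 → (0xc470>>2)&0x7f = 0x1c  ←
lvl:7 @ bit 9 → (0xc470>>9)&0x7f = 0x62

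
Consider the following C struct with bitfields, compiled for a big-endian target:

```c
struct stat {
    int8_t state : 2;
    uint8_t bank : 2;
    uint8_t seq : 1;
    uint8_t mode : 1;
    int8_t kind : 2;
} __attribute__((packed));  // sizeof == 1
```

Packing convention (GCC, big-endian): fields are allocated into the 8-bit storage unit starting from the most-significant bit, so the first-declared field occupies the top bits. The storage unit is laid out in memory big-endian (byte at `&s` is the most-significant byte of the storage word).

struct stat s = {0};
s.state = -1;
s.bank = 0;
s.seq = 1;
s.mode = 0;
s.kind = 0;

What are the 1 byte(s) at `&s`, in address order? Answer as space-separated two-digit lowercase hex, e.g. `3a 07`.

c8

state (2b) val=-1 bits=0x3 at bit 6: 0xc0
bank (2b) val=0 bits=0x0 at bit 4: 0xc0
seq (1b) val=1 bits=0x1 at bit 3: 0xc8
mode (1b) val=0 bits=0x0 at bit 2: 0xc8
kind (2b) val=0 bits=0x0 at bit 0: 0xc8
word = 0xc8 → big-endian bytes:
  [0]=0xc8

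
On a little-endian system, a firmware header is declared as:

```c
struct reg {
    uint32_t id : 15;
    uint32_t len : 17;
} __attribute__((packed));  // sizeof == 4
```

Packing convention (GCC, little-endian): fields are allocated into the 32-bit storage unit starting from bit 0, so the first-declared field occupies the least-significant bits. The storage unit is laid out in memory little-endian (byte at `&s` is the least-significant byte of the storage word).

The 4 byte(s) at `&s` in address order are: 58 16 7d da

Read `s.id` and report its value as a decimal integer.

5720

[0]=0x58 [1]=0x16 [2]=0x7d [3]=0xda (little-endian) → word 0xda7d1658
id [0+:15] = (word>>0) & 0x7fff = 5720  ←
len [15+:17] = (word>>15) & 0x1ffff = 111866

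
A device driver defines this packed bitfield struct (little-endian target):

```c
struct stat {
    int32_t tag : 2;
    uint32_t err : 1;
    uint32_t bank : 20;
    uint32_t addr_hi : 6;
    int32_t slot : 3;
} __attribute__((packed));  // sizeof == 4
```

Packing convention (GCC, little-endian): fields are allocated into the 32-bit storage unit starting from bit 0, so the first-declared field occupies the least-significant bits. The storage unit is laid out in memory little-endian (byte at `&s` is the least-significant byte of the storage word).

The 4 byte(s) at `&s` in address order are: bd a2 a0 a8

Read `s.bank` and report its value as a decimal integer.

[0]=0xbd [1]=0xa2 [2]=0xa0 [3]=0xa8 (little-endian) → word 0xa8a0a2bd
tag [0+:2] = (word>>0) & 0x3 = 1
err [2+:1] = (word>>2) & 0x1 = 1
bank [3+:20] = (word>>3) & 0xfffff = 267351  ←
addr_hi [23+:6] = (word>>23) & 0x3f = 17
slot [29+:3] = (word>>29) & 0x7 = 5

267351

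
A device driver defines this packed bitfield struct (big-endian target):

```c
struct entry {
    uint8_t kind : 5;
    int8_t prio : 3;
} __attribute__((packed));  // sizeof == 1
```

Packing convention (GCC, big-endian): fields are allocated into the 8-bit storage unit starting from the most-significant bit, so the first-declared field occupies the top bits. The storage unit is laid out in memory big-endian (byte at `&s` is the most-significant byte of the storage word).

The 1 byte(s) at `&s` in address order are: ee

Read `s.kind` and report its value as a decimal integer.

[0]=0xee (big-endian) → word 0xee
kind:5 @ bit 3 → (0xee>>3)&0x1f = 0x1d  ←
prio:3 @ bit 0 → (0xee>>0)&0x7 = 0x6

29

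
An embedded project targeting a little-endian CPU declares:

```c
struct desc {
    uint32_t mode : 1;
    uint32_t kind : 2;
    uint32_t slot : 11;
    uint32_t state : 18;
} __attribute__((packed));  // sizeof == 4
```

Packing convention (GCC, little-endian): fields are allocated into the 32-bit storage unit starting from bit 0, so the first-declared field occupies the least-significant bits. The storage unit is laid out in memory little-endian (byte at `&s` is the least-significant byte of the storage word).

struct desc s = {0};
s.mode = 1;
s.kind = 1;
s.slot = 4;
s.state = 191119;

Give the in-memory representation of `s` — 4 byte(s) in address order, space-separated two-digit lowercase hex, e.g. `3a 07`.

[0+:1] mode=1 & 0x1 = 0x1; word=0x00000001
[1+:2] kind=1 & 0x3 = 0x1; word=0x00000003
[3+:11] slot=4 & 0x7ff = 0x4; word=0x00000023
[14+:18] state=191119 & 0x3ffff = 0x2ea8f; word=0xbaa3c023
word = 0xbaa3c023 → little-endian bytes:
  [0]=0x23  [1]=0xc0  [2]=0xa3  [3]=0xba

23 c0 a3 ba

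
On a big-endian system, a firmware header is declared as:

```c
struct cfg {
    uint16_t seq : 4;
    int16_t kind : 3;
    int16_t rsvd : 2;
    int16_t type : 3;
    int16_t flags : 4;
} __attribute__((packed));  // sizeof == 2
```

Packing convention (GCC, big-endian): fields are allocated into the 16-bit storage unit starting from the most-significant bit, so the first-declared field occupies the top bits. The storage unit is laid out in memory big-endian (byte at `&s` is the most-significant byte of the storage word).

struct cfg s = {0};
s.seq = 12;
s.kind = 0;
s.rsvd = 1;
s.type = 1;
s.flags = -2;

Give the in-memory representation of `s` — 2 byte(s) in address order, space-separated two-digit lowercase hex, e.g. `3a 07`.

c0 9e

seq (4b) val=12 bits=0xc at bit 12: 0xc000
kind (3b) val=0 bits=0x0 at bit 9: 0xc000
rsvd (2b) val=1 bits=0x1 at bit 7: 0xc080
type (3b) val=1 bits=0x1 at bit 4: 0xc090
flags (4b) val=-2 bits=0xe at bit 0: 0xc09e
word = 0xc09e → big-endian bytes:
  [0]=0xc0  [1]=0x9e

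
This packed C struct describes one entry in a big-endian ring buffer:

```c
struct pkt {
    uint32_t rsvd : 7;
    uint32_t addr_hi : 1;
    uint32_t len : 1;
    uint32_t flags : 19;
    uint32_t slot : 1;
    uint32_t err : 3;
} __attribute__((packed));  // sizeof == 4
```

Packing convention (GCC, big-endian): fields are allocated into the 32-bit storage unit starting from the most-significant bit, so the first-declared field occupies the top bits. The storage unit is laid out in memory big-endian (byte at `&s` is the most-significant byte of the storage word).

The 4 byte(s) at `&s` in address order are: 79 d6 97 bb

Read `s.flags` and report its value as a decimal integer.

[0]=0x79 [1]=0xd6 [2]=0x97 [3]=0xbb (big-endian) → word 0x79d697bb
rsvd:7 @ bit 25 → (0x79d697bb>>25)&0x7f = 0x3c
addr_hi:1 @ bit 24 → (0x79d697bb>>24)&0x1 = 0x1
len:1 @ bit 23 → (0x79d697bb>>23)&0x1 = 0x1
flags:19 @ bit 4 → (0x79d697bb>>4)&0x7ffff = 0x5697b  ←
slot:1 @ bit 3 → (0x79d697bb>>3)&0x1 = 0x1
err:3 @ bit 0 → (0x79d697bb>>0)&0x7 = 0x3

354683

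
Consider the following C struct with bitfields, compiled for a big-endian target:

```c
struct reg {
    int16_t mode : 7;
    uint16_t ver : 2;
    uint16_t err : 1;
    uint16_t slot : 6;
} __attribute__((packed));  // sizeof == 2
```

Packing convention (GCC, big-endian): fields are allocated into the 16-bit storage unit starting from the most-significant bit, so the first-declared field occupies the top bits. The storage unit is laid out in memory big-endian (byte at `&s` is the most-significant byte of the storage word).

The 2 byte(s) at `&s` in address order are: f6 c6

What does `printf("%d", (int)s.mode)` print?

-5

[0]=0xf6 [1]=0xc6 (big-endian) → word 0xf6c6
mode:7 @ bit 9 → (0xf6c6>>9)&0x7f = 0x7b  ←
ver:2 @ bit 7 → (0xf6c6>>7)&0x3 = 0x1
err:1 @ bit 6 → (0xf6c6>>6)&0x1 = 0x1
slot:6 @ bit 0 → (0xf6c6>>0)&0x3f = 0x6
mode signed 7b, MSB=1: 123 - 128 = -5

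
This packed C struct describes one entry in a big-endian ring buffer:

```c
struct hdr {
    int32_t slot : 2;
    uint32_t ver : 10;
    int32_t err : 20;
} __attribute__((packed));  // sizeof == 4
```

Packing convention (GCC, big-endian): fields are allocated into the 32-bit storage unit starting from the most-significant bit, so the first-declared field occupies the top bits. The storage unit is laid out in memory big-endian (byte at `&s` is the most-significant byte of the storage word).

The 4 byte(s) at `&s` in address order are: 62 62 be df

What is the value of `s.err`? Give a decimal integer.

179935

[0]=0x62 [1]=0x62 [2]=0xbe [3]=0xdf (big-endian) → word 0x6262bedf
slot [30+:2] = (word>>30) & 0x3 = 1
ver [20+:10] = (word>>20) & 0x3ff = 550
err [0+:20] = (word>>0) & 0xfffff = 179935  ←
err signed 20b, MSB=0: value = 179935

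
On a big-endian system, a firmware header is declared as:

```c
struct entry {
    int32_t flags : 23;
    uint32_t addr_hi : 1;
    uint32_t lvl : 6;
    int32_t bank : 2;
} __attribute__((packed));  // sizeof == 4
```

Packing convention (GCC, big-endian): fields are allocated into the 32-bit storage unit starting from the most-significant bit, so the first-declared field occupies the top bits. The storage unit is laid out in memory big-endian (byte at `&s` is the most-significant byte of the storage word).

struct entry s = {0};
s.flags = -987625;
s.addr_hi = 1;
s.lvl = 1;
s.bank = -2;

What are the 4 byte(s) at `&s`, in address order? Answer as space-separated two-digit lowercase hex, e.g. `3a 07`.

e1 dc 2f 06

flags:23 = -987625 → 0x70ee17 << 9 → word 0xe1dc2e00
addr_hi:1 = 1 → 0x1 << 8 → word 0xe1dc2f00
lvl:6 = 1 → 0x1 << 2 → word 0xe1dc2f04
bank:2 = -2 → 0x2 << 0 → word 0xe1dc2f06
word = 0xe1dc2f06 → big-endian bytes:
  [0]=0xe1  [1]=0xdc  [2]=0x2f  [3]=0x06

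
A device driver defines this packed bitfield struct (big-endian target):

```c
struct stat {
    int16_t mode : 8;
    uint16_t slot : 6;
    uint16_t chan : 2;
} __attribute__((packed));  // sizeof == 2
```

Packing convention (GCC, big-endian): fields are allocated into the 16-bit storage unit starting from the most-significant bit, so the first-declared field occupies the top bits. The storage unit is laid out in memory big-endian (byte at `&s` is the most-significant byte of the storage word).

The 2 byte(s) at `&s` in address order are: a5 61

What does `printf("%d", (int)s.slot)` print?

[0]=0xa5 [1]=0x61 (big-endian) → word 0xa561
mode:8 @ bit 8 → (0xa561>>8)&0xff = 0xa5
slot:6 @ bit 2 → (0xa561>>2)&0x3f = 0x18  ←
chan:2 @ bit 0 → (0xa561>>0)&0x3 = 0x1

24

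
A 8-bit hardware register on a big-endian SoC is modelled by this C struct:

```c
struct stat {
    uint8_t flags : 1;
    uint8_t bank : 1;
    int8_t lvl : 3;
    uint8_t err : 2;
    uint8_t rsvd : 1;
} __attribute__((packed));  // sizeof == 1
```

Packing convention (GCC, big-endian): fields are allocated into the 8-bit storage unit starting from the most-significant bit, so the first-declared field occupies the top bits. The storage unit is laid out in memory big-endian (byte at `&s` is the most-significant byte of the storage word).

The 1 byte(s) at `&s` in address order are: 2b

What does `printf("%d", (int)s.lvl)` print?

[0]=0x2b (big-endian) → word 0x2b
flags:1 @ bit 7 → (0x2b>>7)&0x1 = 0x0
bank:1 @ bit 6 → (0x2b>>6)&0x1 = 0x0
lvl:3 @ bit 3 → (0x2b>>3)&0x7 = 0x5  ←
err:2 @ bit 1 → (0x2b>>1)&0x3 = 0x1
rsvd:1 @ bit 0 → (0x2b>>0)&0x1 = 0x1
lvl signed 3b, MSB=1: 5 - 8 = -3

-3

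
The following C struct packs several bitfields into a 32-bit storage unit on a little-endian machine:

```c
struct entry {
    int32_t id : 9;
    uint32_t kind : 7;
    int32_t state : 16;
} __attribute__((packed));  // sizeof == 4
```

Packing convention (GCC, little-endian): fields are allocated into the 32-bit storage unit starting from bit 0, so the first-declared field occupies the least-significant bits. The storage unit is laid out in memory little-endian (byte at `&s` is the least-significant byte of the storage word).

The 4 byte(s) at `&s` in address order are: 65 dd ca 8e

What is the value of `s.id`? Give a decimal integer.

[0]=0x65 [1]=0xdd [2]=0xca [3]=0x8e (little-endian) → word 0x8ecadd65
id [0+:9] = (word>>0) & 0x1ff = 357  ←
kind [9+:7] = (word>>9) & 0x7f = 110
state [16+:16] = (word>>16) & 0xffff = 36554
id signed 9b, MSB=1: 357 - 512 = -155

-155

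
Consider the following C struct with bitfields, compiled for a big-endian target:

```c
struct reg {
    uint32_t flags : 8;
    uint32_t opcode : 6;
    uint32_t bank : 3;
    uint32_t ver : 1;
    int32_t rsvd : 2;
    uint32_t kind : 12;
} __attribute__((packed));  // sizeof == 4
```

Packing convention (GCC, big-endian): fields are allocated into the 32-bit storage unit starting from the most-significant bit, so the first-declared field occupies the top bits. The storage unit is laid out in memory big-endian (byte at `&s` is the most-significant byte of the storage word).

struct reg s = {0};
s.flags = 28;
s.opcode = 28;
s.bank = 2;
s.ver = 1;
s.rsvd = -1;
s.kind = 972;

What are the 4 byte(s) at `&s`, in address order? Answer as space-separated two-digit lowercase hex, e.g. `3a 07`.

1c 71 73 cc

flags (8b) val=28 bits=0x1c at bit 24: 0x1c000000
opcode (6b) val=28 bits=0x1c at bit 18: 0x1c700000
bank (3b) val=2 bits=0x2 at bit 15: 0x1c710000
ver (1b) val=1 bits=0x1 at bit 14: 0x1c714000
rsvd (2b) val=-1 bits=0x3 at bit 12: 0x1c717000
kind (12b) val=972 bits=0x3cc at bit 0: 0x1c7173cc
word = 0x1c7173cc → big-endian bytes:
  [0]=0x1c  [1]=0x71  [2]=0x73  [3]=0xcc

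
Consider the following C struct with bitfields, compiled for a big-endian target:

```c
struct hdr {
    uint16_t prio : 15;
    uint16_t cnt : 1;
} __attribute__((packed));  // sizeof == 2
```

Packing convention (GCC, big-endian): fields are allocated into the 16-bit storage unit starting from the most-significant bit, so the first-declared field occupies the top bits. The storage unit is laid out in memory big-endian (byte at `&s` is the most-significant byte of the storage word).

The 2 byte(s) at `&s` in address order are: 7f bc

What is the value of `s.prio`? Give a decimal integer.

[0]=0x7f [1]=0xbc (big-endian) → word 0x7fbc
prio:15 @ bit 1 → (0x7fbc>>1)&0x7fff = 0x3fde  ←
cnt:1 @ bit 0 → (0x7fbc>>0)&0x1 = 0x0

16350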